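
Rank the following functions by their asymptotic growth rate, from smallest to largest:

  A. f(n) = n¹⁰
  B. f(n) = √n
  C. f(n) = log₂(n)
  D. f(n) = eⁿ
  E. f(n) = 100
E < C < B < A < D

Comparing growth rates:
E = 100 is O(1)
C = log₂(n) is O(log n)
B = √n is O(√n)
A = n¹⁰ is O(n¹⁰)
D = eⁿ is O(eⁿ)

Therefore, the order from slowest to fastest is: E < C < B < A < D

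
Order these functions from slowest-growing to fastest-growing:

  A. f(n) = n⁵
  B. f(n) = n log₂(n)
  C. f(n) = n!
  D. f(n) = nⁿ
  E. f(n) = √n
E < B < A < C < D

Comparing growth rates:
E = √n is O(√n)
B = n log₂(n) is O(n log n)
A = n⁵ is O(n⁵)
C = n! is O(n!)
D = nⁿ is O(nⁿ)

Therefore, the order from slowest to fastest is: E < B < A < C < D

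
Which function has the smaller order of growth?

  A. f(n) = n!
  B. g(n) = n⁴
B

f(n) = n! is O(n!), while g(n) = n⁴ is O(n⁴).
Since O(n⁴) grows slower than O(n!), g(n) is dominated.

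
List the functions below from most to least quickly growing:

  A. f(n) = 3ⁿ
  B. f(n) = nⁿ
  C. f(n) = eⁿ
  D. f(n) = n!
B > D > A > C

Comparing growth rates:
B = nⁿ is O(nⁿ)
D = n! is O(n!)
A = 3ⁿ is O(3ⁿ)
C = eⁿ is O(eⁿ)

Therefore, the order from fastest to slowest is: B > D > A > C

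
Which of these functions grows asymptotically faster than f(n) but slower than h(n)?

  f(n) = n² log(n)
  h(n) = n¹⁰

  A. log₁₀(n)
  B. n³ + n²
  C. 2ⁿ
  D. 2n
B

We need g(n) with n² log(n) = o(g(n)) and g(n) = o(n¹⁰), i.e. O(n² log n) ≺ g ≺ O(n¹⁰).
Check each option:
  A. log₁₀(n) — O(log n) does not grow strictly faster than f(n)
  B. n³ + n² — O(n³) is strictly between O(n² log n) and O(n¹⁰) ✓
  C. 2ⁿ — O(2ⁿ) does not grow strictly slower than h(n)
  D. 2n — O(n) does not grow strictly faster than f(n)

Only option B (n³ + n²) lies strictly between.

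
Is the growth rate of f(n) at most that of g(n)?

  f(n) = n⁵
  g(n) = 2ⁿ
True

f(n) = n⁵ is O(n⁵), and g(n) = 2ⁿ is O(2ⁿ).
Since O(n⁵) ⊆ O(2ⁿ) (f grows no faster than g), f(n) = O(g(n)) is true.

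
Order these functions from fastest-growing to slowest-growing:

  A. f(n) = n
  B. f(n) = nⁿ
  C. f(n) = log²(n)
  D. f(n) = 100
B > A > C > D

Comparing growth rates:
B = nⁿ is O(nⁿ)
A = n is O(n)
C = log²(n) is O(log² n)
D = 100 is O(1)

Therefore, the order from fastest to slowest is: B > A > C > D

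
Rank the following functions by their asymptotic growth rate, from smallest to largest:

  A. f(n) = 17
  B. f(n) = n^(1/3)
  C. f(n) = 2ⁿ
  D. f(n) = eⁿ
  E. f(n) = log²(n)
A < E < B < C < D

Comparing growth rates:
A = 17 is O(1)
E = log²(n) is O(log² n)
B = n^(1/3) is O(n^(1/3))
C = 2ⁿ is O(2ⁿ)
D = eⁿ is O(eⁿ)

Therefore, the order from slowest to fastest is: A < E < B < C < D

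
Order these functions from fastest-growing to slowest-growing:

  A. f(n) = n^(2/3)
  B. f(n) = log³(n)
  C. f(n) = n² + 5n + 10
C > A > B

Comparing growth rates:
C = n² + 5n + 10 is O(n²)
A = n^(2/3) is O(n^(2/3))
B = log³(n) is O(log³ n)

Therefore, the order from fastest to slowest is: C > A > B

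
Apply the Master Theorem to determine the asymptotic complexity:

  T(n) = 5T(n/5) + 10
Θ(n)

Master Theorem: a = 5, b = 5, f(n) = 10.
Compute the critical exponent d = log₅(5) = 1.
Compare f(n) = Θ(1) against n^d:
  k = 0 < d = 1, so f(n) = O(n^(d-ε)) — Case 1.
  The recursion cost dominates: T(n) = Θ(n^d) = Θ(n).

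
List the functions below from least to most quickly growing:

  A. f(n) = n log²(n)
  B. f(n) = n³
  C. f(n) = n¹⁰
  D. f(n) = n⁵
A < B < D < C

Comparing growth rates:
A = n log²(n) is O(n log² n)
B = n³ is O(n³)
D = n⁵ is O(n⁵)
C = n¹⁰ is O(n¹⁰)

Therefore, the order from slowest to fastest is: A < B < D < C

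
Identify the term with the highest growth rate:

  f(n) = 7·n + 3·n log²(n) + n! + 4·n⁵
n!

Looking at each term:
  - 7·n is O(n)
  - 3·n log²(n) is O(n log² n)
  - n! is O(n!)
  - 4·n⁵ is O(n⁵)

The term n! (O(n!)) grows fastest and dominates all others.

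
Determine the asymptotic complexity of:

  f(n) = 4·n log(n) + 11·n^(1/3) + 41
O(n log n)

The dominant term in 4·n log(n) + 11·n^(1/3) + 41 is 4·n log(n), which is Θ(n log n).
Lower-order terms (11·n^(1/3), 41) are asymptotically negligible.
Constants are absorbed, so the tightest bound is O(n log n).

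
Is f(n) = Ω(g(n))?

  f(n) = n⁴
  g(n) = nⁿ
False

f(n) = n⁴ is O(n⁴), and g(n) = nⁿ is O(nⁿ).
Since O(n⁴) grows slower than O(nⁿ), f(n) = Ω(g(n)) is false.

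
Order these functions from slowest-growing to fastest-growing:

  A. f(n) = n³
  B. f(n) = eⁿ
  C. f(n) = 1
C < A < B

Comparing growth rates:
C = 1 is O(1)
A = n³ is O(n³)
B = eⁿ is O(eⁿ)

Therefore, the order from slowest to fastest is: C < A < B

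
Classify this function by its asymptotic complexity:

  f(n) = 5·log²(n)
O(log² n)

The dominant term in 5·log²(n) is 5·log²(n), which is Θ(log² n).
Constants are absorbed, so the tightest bound is O(log² n).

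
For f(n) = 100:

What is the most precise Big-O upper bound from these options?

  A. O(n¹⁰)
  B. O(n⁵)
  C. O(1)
C

f(n) = 100 is O(1).
All listed options are valid Big-O bounds (upper bounds),
but O(1) is the tightest (smallest valid bound).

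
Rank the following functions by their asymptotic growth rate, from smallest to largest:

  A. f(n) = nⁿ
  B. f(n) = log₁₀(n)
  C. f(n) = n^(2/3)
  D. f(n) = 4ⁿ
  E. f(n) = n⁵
B < C < E < D < A

Comparing growth rates:
B = log₁₀(n) is O(log n)
C = n^(2/3) is O(n^(2/3))
E = n⁵ is O(n⁵)
D = 4ⁿ is O(4ⁿ)
A = nⁿ is O(nⁿ)

Therefore, the order from slowest to fastest is: B < C < E < D < A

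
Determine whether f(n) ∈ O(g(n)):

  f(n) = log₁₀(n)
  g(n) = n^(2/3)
True

f(n) = log₁₀(n) is O(log n), and g(n) = n^(2/3) is O(n^(2/3)).
Since O(log n) ⊆ O(n^(2/3)) (f grows no faster than g), f(n) = O(g(n)) is true.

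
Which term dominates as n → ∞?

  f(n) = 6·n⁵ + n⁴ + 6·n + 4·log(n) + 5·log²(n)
6·n⁵

Looking at each term:
  - 6·n⁵ is O(n⁵)
  - n⁴ is O(n⁴)
  - 6·n is O(n)
  - 4·log(n) is O(log n)
  - 5·log²(n) is O(log² n)

The term 6·n⁵ (O(n⁵)) grows fastest and dominates all others.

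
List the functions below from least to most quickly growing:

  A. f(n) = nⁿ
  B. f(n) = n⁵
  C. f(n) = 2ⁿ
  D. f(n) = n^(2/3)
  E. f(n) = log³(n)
E < D < B < C < A

Comparing growth rates:
E = log³(n) is O(log³ n)
D = n^(2/3) is O(n^(2/3))
B = n⁵ is O(n⁵)
C = 2ⁿ is O(2ⁿ)
A = nⁿ is O(nⁿ)

Therefore, the order from slowest to fastest is: E < D < B < C < A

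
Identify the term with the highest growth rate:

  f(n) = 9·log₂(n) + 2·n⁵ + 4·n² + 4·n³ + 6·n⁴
2·n⁵

Looking at each term:
  - 9·log₂(n) is O(log n)
  - 2·n⁵ is O(n⁵)
  - 4·n² is O(n²)
  - 4·n³ is O(n³)
  - 6·n⁴ is O(n⁴)

The term 2·n⁵ (O(n⁵)) grows fastest and dominates all others.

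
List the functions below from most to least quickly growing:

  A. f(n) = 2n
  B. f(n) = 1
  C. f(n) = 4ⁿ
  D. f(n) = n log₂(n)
C > D > A > B

Comparing growth rates:
C = 4ⁿ is O(4ⁿ)
D = n log₂(n) is O(n log n)
A = 2n is O(n)
B = 1 is O(1)

Therefore, the order from fastest to slowest is: C > D > A > B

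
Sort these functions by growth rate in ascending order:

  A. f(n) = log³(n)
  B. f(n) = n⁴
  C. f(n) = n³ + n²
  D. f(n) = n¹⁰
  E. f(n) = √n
A < E < C < B < D

Comparing growth rates:
A = log³(n) is O(log³ n)
E = √n is O(√n)
C = n³ + n² is O(n³)
B = n⁴ is O(n⁴)
D = n¹⁰ is O(n¹⁰)

Therefore, the order from slowest to fastest is: A < E < C < B < D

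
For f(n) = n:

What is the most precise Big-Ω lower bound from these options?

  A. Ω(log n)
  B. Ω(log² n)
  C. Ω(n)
C

f(n) = n is Ω(n).
All listed options are valid Big-Ω bounds (lower bounds),
but Ω(n) is the tightest (largest valid bound).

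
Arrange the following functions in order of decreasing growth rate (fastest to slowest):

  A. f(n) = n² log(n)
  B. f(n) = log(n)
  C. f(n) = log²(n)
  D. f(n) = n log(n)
A > D > C > B

Comparing growth rates:
A = n² log(n) is O(n² log n)
D = n log(n) is O(n log n)
C = log²(n) is O(log² n)
B = log(n) is O(log n)

Therefore, the order from fastest to slowest is: A > D > C > B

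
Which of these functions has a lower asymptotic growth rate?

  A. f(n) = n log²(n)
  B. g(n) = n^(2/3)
B

f(n) = n log²(n) is O(n log² n), while g(n) = n^(2/3) is O(n^(2/3)).
Since O(n^(2/3)) grows slower than O(n log² n), g(n) is dominated.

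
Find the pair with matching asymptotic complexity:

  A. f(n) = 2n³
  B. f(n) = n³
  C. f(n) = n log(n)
A and B

Examining each function:
  A. 2n³ is O(n³)
  B. n³ is O(n³)
  C. n log(n) is O(n log n)

Functions A and B both have the same complexity class.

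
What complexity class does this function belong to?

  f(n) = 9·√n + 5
O(√n)

The dominant term in 9·√n + 5 is 9·√n, which is Θ(√n).
Lower-order terms (5) are asymptotically negligible.
Constants are absorbed, so the tightest bound is O(√n).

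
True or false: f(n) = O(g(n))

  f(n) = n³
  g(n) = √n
False

f(n) = n³ is O(n³), and g(n) = √n is O(√n).
Since O(n³) grows faster than O(√n), f(n) = O(g(n)) is false.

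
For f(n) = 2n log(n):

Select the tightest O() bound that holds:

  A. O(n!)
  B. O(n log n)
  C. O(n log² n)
B

f(n) = 2n log(n) is O(n log n).
All listed options are valid Big-O bounds (upper bounds),
but O(n log n) is the tightest (smallest valid bound).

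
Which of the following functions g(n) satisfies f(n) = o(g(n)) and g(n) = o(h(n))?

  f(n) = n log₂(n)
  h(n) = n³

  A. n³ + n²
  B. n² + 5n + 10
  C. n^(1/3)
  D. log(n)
B

We need g(n) with n log₂(n) = o(g(n)) and g(n) = o(n³), i.e. O(n log n) ≺ g ≺ O(n³).
Check each option:
  A. n³ + n² — O(n³) does not grow strictly slower than h(n)
  B. n² + 5n + 10 — O(n²) is strictly between O(n log n) and O(n³) ✓
  C. n^(1/3) — O(n^(1/3)) does not grow strictly faster than f(n)
  D. log(n) — O(log n) does not grow strictly faster than f(n)

Only option B (n² + 5n + 10) lies strictly between.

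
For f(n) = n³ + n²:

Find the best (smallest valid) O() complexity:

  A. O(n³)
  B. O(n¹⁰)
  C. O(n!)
A

f(n) = n³ + n² is O(n³).
All listed options are valid Big-O bounds (upper bounds),
but O(n³) is the tightest (smallest valid bound).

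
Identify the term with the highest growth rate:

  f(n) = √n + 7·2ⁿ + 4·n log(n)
7·2ⁿ

Looking at each term:
  - √n is O(√n)
  - 7·2ⁿ is O(2ⁿ)
  - 4·n log(n) is O(n log n)

The term 7·2ⁿ (O(2ⁿ)) grows fastest and dominates all others.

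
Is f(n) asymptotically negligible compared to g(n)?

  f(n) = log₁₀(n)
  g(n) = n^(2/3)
True

f(n) = log₁₀(n) is O(log n), and g(n) = n^(2/3) is O(n^(2/3)).
Since O(log n) grows strictly slower than O(n^(2/3)), f(n) = o(g(n)) is true.
This means lim(n→∞) f(n)/g(n) = 0.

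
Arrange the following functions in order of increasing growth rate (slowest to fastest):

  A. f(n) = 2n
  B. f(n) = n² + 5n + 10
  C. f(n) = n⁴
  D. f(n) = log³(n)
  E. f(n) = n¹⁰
D < A < B < C < E

Comparing growth rates:
D = log³(n) is O(log³ n)
A = 2n is O(n)
B = n² + 5n + 10 is O(n²)
C = n⁴ is O(n⁴)
E = n¹⁰ is O(n¹⁰)

Therefore, the order from slowest to fastest is: D < A < B < C < E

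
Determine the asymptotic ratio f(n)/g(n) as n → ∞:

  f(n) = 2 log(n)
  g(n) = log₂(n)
log(4)

Since 2 log(n) and log₂(n) have the same growth rate (O(log n)),
the ratio converges to a constant: log(4).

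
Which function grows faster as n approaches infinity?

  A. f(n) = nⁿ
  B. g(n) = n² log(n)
A

f(n) = nⁿ is O(nⁿ), while g(n) = n² log(n) is O(n² log n).
Since O(nⁿ) grows faster than O(n² log n), f(n) dominates.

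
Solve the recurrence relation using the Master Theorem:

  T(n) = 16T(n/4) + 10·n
Θ(n²)

Master Theorem: a = 16, b = 4, f(n) = 10·n.
Compute the critical exponent d = log₄(16) = 2.
Compare f(n) = Θ(n) against n^d:
  k = 1 < d = 2, so f(n) = O(n^(d-ε)) — Case 1.
  The recursion cost dominates: T(n) = Θ(n^d) = Θ(n²).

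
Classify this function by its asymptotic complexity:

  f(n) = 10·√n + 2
O(√n)

The dominant term in 10·√n + 2 is 10·√n, which is Θ(√n).
Lower-order terms (2) are asymptotically negligible.
Constants are absorbed, so the tightest bound is O(√n).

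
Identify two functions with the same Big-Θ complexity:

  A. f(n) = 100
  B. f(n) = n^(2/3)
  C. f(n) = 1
A and C

Examining each function:
  A. 100 is O(1)
  B. n^(2/3) is O(n^(2/3))
  C. 1 is O(1)

Functions A and C both have the same complexity class.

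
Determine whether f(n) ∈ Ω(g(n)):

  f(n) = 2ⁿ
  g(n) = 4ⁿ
False

f(n) = 2ⁿ is O(2ⁿ), and g(n) = 4ⁿ is O(4ⁿ).
Since O(2ⁿ) grows slower than O(4ⁿ), f(n) = Ω(g(n)) is false.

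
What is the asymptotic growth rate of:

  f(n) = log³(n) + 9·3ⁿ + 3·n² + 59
Θ(3ⁿ)

Order the terms by growth rate: 59 ≺ log³(n) ≺ 3·n² ≺ 9·3ⁿ.
The fastest-growing term 9·3ⁿ dominates as n → ∞; dropping its constant factor gives Θ(3ⁿ).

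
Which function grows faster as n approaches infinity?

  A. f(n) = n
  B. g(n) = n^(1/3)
A

f(n) = n is O(n), while g(n) = n^(1/3) is O(n^(1/3)).
Since O(n) grows faster than O(n^(1/3)), f(n) dominates.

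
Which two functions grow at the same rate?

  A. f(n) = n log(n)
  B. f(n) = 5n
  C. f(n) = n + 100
B and C

Examining each function:
  A. n log(n) is O(n log n)
  B. 5n is O(n)
  C. n + 100 is O(n)

Functions B and C both have the same complexity class.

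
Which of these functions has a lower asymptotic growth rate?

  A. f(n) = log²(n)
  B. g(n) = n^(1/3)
A

f(n) = log²(n) is O(log² n), while g(n) = n^(1/3) is O(n^(1/3)).
Since O(log² n) grows slower than O(n^(1/3)), f(n) is dominated.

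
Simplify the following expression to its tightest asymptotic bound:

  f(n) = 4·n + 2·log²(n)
Θ(n)

Order the terms by growth rate: 2·log²(n) ≺ 4·n.
The fastest-growing term 4·n dominates as n → ∞; dropping its constant factor gives Θ(n).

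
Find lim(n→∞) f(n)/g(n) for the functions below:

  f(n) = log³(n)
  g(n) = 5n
0

Since log³(n) (O(log³ n)) grows slower than 5n (O(n)),
the ratio f(n)/g(n) → 0 as n → ∞.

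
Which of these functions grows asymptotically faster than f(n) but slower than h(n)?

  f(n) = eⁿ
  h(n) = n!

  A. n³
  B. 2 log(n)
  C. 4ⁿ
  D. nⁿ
C

We need g(n) with eⁿ = o(g(n)) and g(n) = o(n!), i.e. O(eⁿ) ≺ g ≺ O(n!).
Check each option:
  A. n³ — O(n³) does not grow strictly faster than f(n)
  B. 2 log(n) — O(log n) does not grow strictly faster than f(n)
  C. 4ⁿ — O(4ⁿ) is strictly between O(eⁿ) and O(n!) ✓
  D. nⁿ — O(nⁿ) does not grow strictly slower than h(n)

Only option C (4ⁿ) lies strictly between.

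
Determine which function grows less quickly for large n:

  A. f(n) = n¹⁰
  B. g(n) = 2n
B

f(n) = n¹⁰ is O(n¹⁰), while g(n) = 2n is O(n).
Since O(n) grows slower than O(n¹⁰), g(n) is dominated.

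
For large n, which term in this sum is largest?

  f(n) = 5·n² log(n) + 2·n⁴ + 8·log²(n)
2·n⁴

Looking at each term:
  - 5·n² log(n) is O(n² log n)
  - 2·n⁴ is O(n⁴)
  - 8·log²(n) is O(log² n)

The term 2·n⁴ (O(n⁴)) grows fastest and dominates all others.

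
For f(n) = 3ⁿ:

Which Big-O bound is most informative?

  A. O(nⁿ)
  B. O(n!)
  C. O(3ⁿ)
C

f(n) = 3ⁿ is O(3ⁿ).
All listed options are valid Big-O bounds (upper bounds),
but O(3ⁿ) is the tightest (smallest valid bound).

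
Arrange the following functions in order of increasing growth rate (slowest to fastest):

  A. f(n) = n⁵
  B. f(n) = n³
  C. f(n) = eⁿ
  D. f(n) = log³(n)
D < B < A < C

Comparing growth rates:
D = log³(n) is O(log³ n)
B = n³ is O(n³)
A = n⁵ is O(n⁵)
C = eⁿ is O(eⁿ)

Therefore, the order from slowest to fastest is: D < B < A < C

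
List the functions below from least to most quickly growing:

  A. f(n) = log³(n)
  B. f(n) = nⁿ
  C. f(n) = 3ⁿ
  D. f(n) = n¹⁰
A < D < C < B

Comparing growth rates:
A = log³(n) is O(log³ n)
D = n¹⁰ is O(n¹⁰)
C = 3ⁿ is O(3ⁿ)
B = nⁿ is O(nⁿ)

Therefore, the order from slowest to fastest is: A < D < C < B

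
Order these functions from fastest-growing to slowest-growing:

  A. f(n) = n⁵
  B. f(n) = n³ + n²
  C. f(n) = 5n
A > B > C

Comparing growth rates:
A = n⁵ is O(n⁵)
B = n³ + n² is O(n³)
C = 5n is O(n)

Therefore, the order from fastest to slowest is: A > B > C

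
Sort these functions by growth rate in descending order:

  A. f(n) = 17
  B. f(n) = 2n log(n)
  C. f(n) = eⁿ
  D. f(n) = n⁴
C > D > B > A

Comparing growth rates:
C = eⁿ is O(eⁿ)
D = n⁴ is O(n⁴)
B = 2n log(n) is O(n log n)
A = 17 is O(1)

Therefore, the order from fastest to slowest is: C > D > B > A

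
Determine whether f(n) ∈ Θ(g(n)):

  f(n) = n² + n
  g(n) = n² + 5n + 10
True

f(n) = n² + n and g(n) = n² + 5n + 10 are both O(n²).
Since they have the same asymptotic growth rate, f(n) = Θ(g(n)) is true.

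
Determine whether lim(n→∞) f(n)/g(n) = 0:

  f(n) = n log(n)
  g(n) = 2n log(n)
False

f(n) = n log(n) is O(n log n), and g(n) = 2n log(n) is O(n log n).
Since they have the same growth rate, f(n) = o(g(n)) is false.
(f = o(g) requires f to grow strictly slower, not equal.)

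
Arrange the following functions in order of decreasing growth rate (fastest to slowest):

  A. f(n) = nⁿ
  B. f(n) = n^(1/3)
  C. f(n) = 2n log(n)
A > C > B

Comparing growth rates:
A = nⁿ is O(nⁿ)
C = 2n log(n) is O(n log n)
B = n^(1/3) is O(n^(1/3))

Therefore, the order from fastest to slowest is: A > C > B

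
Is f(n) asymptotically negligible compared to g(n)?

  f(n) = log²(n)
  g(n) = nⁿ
True

f(n) = log²(n) is O(log² n), and g(n) = nⁿ is O(nⁿ).
Since O(log² n) grows strictly slower than O(nⁿ), f(n) = o(g(n)) is true.
This means lim(n→∞) f(n)/g(n) = 0.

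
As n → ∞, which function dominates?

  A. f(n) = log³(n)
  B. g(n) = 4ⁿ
B

f(n) = log³(n) is O(log³ n), while g(n) = 4ⁿ is O(4ⁿ).
Since O(4ⁿ) grows faster than O(log³ n), g(n) dominates.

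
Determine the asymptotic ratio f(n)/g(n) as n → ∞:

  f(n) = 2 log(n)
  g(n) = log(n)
2

Since 2 log(n) and log(n) have the same growth rate (O(log n)),
the ratio converges to a constant: 2.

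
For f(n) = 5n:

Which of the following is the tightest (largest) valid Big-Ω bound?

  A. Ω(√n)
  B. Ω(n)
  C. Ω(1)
B

f(n) = 5n is Ω(n).
All listed options are valid Big-Ω bounds (lower bounds),
but Ω(n) is the tightest (largest valid bound).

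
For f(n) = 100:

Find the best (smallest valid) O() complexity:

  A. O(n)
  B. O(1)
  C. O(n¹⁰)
B

f(n) = 100 is O(1).
All listed options are valid Big-O bounds (upper bounds),
but O(1) is the tightest (smallest valid bound).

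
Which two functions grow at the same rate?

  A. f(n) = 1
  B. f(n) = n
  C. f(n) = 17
A and C

Examining each function:
  A. 1 is O(1)
  B. n is O(n)
  C. 17 is O(1)

Functions A and C both have the same complexity class.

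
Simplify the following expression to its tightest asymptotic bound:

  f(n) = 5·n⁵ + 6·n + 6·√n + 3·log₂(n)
Θ(n⁵)

Order the terms by growth rate: 3·log₂(n) ≺ 6·√n ≺ 6·n ≺ 5·n⁵.
The fastest-growing term 5·n⁵ dominates as n → ∞; dropping its constant factor gives Θ(n⁵).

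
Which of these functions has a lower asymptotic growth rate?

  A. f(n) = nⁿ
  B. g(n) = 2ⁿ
B

f(n) = nⁿ is O(nⁿ), while g(n) = 2ⁿ is O(2ⁿ).
Since O(2ⁿ) grows slower than O(nⁿ), g(n) is dominated.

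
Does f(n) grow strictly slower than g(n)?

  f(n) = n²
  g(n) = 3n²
False

f(n) = n² is O(n²), and g(n) = 3n² is O(n²).
Since they have the same growth rate, f(n) = o(g(n)) is false.
(f = o(g) requires f to grow strictly slower, not equal.)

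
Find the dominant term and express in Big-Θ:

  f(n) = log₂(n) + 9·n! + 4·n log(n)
Θ(n!)

Order the terms by growth rate: log₂(n) ≺ 4·n log(n) ≺ 9·n!.
The fastest-growing term 9·n! dominates as n → ∞; dropping its constant factor gives Θ(n!).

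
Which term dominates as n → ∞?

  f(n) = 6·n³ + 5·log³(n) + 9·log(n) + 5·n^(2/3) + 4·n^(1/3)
6·n³

Looking at each term:
  - 6·n³ is O(n³)
  - 5·log³(n) is O(log³ n)
  - 9·log(n) is O(log n)
  - 5·n^(2/3) is O(n^(2/3))
  - 4·n^(1/3) is O(n^(1/3))

The term 6·n³ (O(n³)) grows fastest and dominates all others.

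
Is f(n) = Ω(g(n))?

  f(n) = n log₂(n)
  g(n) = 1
True

f(n) = n log₂(n) is O(n log n), and g(n) = 1 is O(1).
Since O(n log n) grows at least as fast as O(1), f(n) = Ω(g(n)) is true.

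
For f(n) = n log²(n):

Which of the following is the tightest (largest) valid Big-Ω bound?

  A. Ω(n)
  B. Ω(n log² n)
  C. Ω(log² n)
B

f(n) = n log²(n) is Ω(n log² n).
All listed options are valid Big-Ω bounds (lower bounds),
but Ω(n log² n) is the tightest (largest valid bound).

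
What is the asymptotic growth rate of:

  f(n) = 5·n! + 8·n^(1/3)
Θ(n!)

Order the terms by growth rate: 8·n^(1/3) ≺ 5·n!.
The fastest-growing term 5·n! dominates as n → ∞; dropping its constant factor gives Θ(n!).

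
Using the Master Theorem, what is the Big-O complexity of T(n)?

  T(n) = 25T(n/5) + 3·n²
Θ(n² log n)

Master Theorem: a = 25, b = 5, f(n) = 3·n².
Compute the critical exponent d = log₅(25) = 2.
Compare f(n) = Θ(n²) against n^d:
  k = 2 = d, so f(n) = Θ(n^d) — Case 2.
  Work is balanced across levels: T(n) = Θ(n^d log n) = Θ(n² log n).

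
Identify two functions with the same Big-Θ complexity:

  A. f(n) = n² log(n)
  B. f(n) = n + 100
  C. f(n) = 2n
B and C

Examining each function:
  A. n² log(n) is O(n² log n)
  B. n + 100 is O(n)
  C. 2n is O(n)

Functions B and C both have the same complexity class.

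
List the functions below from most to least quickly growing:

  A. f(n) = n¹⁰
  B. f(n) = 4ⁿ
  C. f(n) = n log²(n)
B > A > C

Comparing growth rates:
B = 4ⁿ is O(4ⁿ)
A = n¹⁰ is O(n¹⁰)
C = n log²(n) is O(n log² n)

Therefore, the order from fastest to slowest is: B > A > C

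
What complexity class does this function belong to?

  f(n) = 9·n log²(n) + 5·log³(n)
O(n log² n)

The dominant term in 9·n log²(n) + 5·log³(n) is 9·n log²(n), which is Θ(n log² n).
Lower-order terms (5·log³(n)) are asymptotically negligible.
Constants are absorbed, so the tightest bound is O(n log² n).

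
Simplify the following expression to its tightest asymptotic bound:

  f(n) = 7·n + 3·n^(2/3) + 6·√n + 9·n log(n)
Θ(n log n)

Order the terms by growth rate: 6·√n ≺ 3·n^(2/3) ≺ 7·n ≺ 9·n log(n).
The fastest-growing term 9·n log(n) dominates as n → ∞; dropping its constant factor gives Θ(n log n).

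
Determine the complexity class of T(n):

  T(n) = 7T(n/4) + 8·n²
Θ(n²)

Master Theorem: a = 7, b = 4, f(n) = 8·n².
Compute the critical exponent d = log₄(7) = 1.404.
Compare f(n) = Θ(n²) against n^d:
  k = 2 > d = 1.404, so f(n) = Ω(n^(d+ε)) — Case 3.
  Regularity: a·(n/b)^2/n^2 = a/b^2 = 7/16 < 1 ✓.
  The top-level work dominates: T(n) = Θ(f(n)) = Θ(n²).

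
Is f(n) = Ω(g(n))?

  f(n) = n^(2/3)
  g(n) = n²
False

f(n) = n^(2/3) is O(n^(2/3)), and g(n) = n² is O(n²).
Since O(n^(2/3)) grows slower than O(n²), f(n) = Ω(g(n)) is false.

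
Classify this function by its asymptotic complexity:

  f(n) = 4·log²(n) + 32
O(log² n)

The dominant term in 4·log²(n) + 32 is 4·log²(n), which is Θ(log² n).
Lower-order terms (32) are asymptotically negligible.
Constants are absorbed, so the tightest bound is O(log² n).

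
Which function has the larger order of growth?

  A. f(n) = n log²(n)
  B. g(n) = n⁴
B

f(n) = n log²(n) is O(n log² n), while g(n) = n⁴ is O(n⁴).
Since O(n⁴) grows faster than O(n log² n), g(n) dominates.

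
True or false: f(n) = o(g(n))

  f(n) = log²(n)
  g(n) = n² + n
True

f(n) = log²(n) is O(log² n), and g(n) = n² + n is O(n²).
Since O(log² n) grows strictly slower than O(n²), f(n) = o(g(n)) is true.
This means lim(n→∞) f(n)/g(n) = 0.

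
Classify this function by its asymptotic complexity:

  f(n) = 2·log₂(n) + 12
O(log n)

The dominant term in 2·log₂(n) + 12 is 2·log₂(n), which is Θ(log n).
Lower-order terms (12) are asymptotically negligible.
Constants are absorbed, so the tightest bound is O(log n).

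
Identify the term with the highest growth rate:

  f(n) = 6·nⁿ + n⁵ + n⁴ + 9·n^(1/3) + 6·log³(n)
6·nⁿ

Looking at each term:
  - 6·nⁿ is O(nⁿ)
  - n⁵ is O(n⁵)
  - n⁴ is O(n⁴)
  - 9·n^(1/3) is O(n^(1/3))
  - 6·log³(n) is O(log³ n)

The term 6·nⁿ (O(nⁿ)) grows fastest and dominates all others.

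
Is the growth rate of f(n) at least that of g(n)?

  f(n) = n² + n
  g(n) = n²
True

f(n) = n² + n and g(n) = n² are both O(n²).
Big-Ω permits equal growth rates (f ≥ c·g for some c > 0), so f(n) = Ω(g(n)) is true.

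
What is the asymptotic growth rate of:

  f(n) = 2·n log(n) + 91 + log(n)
Θ(n log n)

Order the terms by growth rate: 91 ≺ log(n) ≺ 2·n log(n).
The fastest-growing term 2·n log(n) dominates as n → ∞; dropping its constant factor gives Θ(n log n).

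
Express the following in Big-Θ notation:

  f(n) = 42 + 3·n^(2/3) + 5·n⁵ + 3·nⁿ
Θ(nⁿ)

Order the terms by growth rate: 42 ≺ 3·n^(2/3) ≺ 5·n⁵ ≺ 3·nⁿ.
The fastest-growing term 3·nⁿ dominates as n → ∞; dropping its constant factor gives Θ(nⁿ).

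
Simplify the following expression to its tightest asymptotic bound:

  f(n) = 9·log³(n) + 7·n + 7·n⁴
Θ(n⁴)

Order the terms by growth rate: 9·log³(n) ≺ 7·n ≺ 7·n⁴.
The fastest-growing term 7·n⁴ dominates as n → ∞; dropping its constant factor gives Θ(n⁴).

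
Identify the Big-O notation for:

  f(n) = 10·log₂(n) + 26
O(log n)

The dominant term in 10·log₂(n) + 26 is 10·log₂(n), which is Θ(log n).
Lower-order terms (26) are asymptotically negligible.
Constants are absorbed, so the tightest bound is O(log n).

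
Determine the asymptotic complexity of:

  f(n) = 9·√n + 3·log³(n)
O(√n)

The dominant term in 9·√n + 3·log³(n) is 9·√n, which is Θ(√n).
Lower-order terms (3·log³(n)) are asymptotically negligible.
Constants are absorbed, so the tightest bound is O(√n).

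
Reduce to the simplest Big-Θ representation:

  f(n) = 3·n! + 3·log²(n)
Θ(n!)

Order the terms by growth rate: 3·log²(n) ≺ 3·n!.
The fastest-growing term 3·n! dominates as n → ∞; dropping its constant factor gives Θ(n!).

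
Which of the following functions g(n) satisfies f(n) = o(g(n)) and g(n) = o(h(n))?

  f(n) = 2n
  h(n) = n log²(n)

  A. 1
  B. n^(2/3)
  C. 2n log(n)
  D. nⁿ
C

We need g(n) with 2n = o(g(n)) and g(n) = o(n log²(n)), i.e. O(n) ≺ g ≺ O(n log² n).
Check each option:
  A. 1 — O(1) does not grow strictly faster than f(n)
  B. n^(2/3) — O(n^(2/3)) does not grow strictly faster than f(n)
  C. 2n log(n) — O(n log n) is strictly between O(n) and O(n log² n) ✓
  D. nⁿ — O(nⁿ) does not grow strictly slower than h(n)

Only option C (2n log(n)) lies strictly between.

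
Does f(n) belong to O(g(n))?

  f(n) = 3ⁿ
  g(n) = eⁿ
False

f(n) = 3ⁿ is O(3ⁿ), and g(n) = eⁿ is O(eⁿ).
Since O(3ⁿ) grows faster than O(eⁿ), f(n) = O(g(n)) is false.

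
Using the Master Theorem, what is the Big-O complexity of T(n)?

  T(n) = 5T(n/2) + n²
Θ(n^log₂(5))

Master Theorem: a = 5, b = 2, f(n) = n².
Compute the critical exponent d = log₂(5) = 2.322.
Compare f(n) = Θ(n²) against n^d:
  k = 2 < d = 2.322, so f(n) = O(n^(d-ε)) — Case 1.
  The recursion cost dominates: T(n) = Θ(n^d) = Θ(n^log₂(5)).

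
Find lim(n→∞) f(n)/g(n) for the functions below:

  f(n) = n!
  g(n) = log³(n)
∞

Since n! (O(n!)) grows faster than log³(n) (O(log³ n)),
the ratio f(n)/g(n) → ∞ as n → ∞.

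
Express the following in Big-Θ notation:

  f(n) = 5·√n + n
Θ(n)

Order the terms by growth rate: 5·√n ≺ n.
The fastest-growing term n dominates as n → ∞; dropping its constant factor gives Θ(n).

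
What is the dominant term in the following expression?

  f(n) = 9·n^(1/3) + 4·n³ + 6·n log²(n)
4·n³

Looking at each term:
  - 9·n^(1/3) is O(n^(1/3))
  - 4·n³ is O(n³)
  - 6·n log²(n) is O(n log² n)

The term 4·n³ (O(n³)) grows fastest and dominates all others.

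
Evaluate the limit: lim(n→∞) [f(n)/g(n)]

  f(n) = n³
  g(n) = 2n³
1/2

Since n³ and 2n³ have the same growth rate (O(n³)),
the ratio converges to a constant: 1/2.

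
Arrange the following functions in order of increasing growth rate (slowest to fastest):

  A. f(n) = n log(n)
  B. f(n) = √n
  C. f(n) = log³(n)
C < B < A

Comparing growth rates:
C = log³(n) is O(log³ n)
B = √n is O(√n)
A = n log(n) is O(n log n)

Therefore, the order from slowest to fastest is: C < B < A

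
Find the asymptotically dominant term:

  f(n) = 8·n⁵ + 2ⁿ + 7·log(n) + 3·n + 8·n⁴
2ⁿ

Looking at each term:
  - 8·n⁵ is O(n⁵)
  - 2ⁿ is O(2ⁿ)
  - 7·log(n) is O(log n)
  - 3·n is O(n)
  - 8·n⁴ is O(n⁴)

The term 2ⁿ (O(2ⁿ)) grows fastest and dominates all others.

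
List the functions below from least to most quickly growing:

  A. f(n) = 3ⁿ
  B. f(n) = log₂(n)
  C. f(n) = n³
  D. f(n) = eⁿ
B < C < D < A

Comparing growth rates:
B = log₂(n) is O(log n)
C = n³ is O(n³)
D = eⁿ is O(eⁿ)
A = 3ⁿ is O(3ⁿ)

Therefore, the order from slowest to fastest is: B < C < D < A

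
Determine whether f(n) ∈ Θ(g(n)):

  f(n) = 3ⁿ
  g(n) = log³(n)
False

f(n) = 3ⁿ is O(3ⁿ), and g(n) = log³(n) is O(log³ n).
Since they have different growth rates, f(n) = Θ(g(n)) is false.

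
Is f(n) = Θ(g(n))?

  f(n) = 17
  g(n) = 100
True

f(n) = 17 and g(n) = 100 are both O(1).
Since they have the same asymptotic growth rate, f(n) = Θ(g(n)) is true.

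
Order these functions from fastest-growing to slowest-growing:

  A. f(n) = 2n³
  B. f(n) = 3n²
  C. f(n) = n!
C > A > B

Comparing growth rates:
C = n! is O(n!)
A = 2n³ is O(n³)
B = 3n² is O(n²)

Therefore, the order from fastest to slowest is: C > A > B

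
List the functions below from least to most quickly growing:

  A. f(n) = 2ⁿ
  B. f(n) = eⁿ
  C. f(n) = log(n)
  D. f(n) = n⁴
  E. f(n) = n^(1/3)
C < E < D < A < B

Comparing growth rates:
C = log(n) is O(log n)
E = n^(1/3) is O(n^(1/3))
D = n⁴ is O(n⁴)
A = 2ⁿ is O(2ⁿ)
B = eⁿ is O(eⁿ)

Therefore, the order from slowest to fastest is: C < E < D < A < B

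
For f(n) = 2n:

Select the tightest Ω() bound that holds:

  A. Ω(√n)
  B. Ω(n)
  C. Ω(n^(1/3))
B

f(n) = 2n is Ω(n).
All listed options are valid Big-Ω bounds (lower bounds),
but Ω(n) is the tightest (largest valid bound).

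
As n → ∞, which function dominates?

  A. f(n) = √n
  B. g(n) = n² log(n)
B

f(n) = √n is O(√n), while g(n) = n² log(n) is O(n² log n).
Since O(n² log n) grows faster than O(√n), g(n) dominates.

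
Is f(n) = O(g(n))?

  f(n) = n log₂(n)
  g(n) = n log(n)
True

f(n) = n log₂(n) and g(n) = n log(n) are both O(n log n).
Big-O permits equal growth rates (f ≤ c·g for some c), so f(n) = O(g(n)) is true.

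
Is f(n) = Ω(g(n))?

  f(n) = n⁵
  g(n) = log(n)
True

f(n) = n⁵ is O(n⁵), and g(n) = log(n) is O(log n).
Since O(n⁵) grows at least as fast as O(log n), f(n) = Ω(g(n)) is true.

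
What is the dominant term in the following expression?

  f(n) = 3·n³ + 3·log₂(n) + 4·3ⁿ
4·3ⁿ

Looking at each term:
  - 3·n³ is O(n³)
  - 3·log₂(n) is O(log n)
  - 4·3ⁿ is O(3ⁿ)

The term 4·3ⁿ (O(3ⁿ)) grows fastest and dominates all others.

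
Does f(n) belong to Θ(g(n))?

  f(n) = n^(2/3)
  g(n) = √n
False

f(n) = n^(2/3) is O(n^(2/3)), and g(n) = √n is O(√n).
Since they have different growth rates, f(n) = Θ(g(n)) is false.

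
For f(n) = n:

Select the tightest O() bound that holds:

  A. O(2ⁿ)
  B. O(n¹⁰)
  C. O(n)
C

f(n) = n is O(n).
All listed options are valid Big-O bounds (upper bounds),
but O(n) is the tightest (smallest valid bound).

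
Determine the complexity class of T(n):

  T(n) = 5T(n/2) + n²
Θ(n^log₂(5))

Master Theorem: a = 5, b = 2, f(n) = n².
Compute the critical exponent d = log₂(5) = 2.322.
Compare f(n) = Θ(n²) against n^d:
  k = 2 < d = 2.322, so f(n) = O(n^(d-ε)) — Case 1.
  The recursion cost dominates: T(n) = Θ(n^d) = Θ(n^log₂(5)).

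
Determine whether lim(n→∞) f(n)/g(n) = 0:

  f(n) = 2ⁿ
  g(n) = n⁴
False

f(n) = 2ⁿ is O(2ⁿ), and g(n) = n⁴ is O(n⁴).
Since O(2ⁿ) grows faster than or equal to O(n⁴), f(n) = o(g(n)) is false.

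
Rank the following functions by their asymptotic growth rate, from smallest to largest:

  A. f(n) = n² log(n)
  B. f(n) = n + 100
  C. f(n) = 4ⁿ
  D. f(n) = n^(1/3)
D < B < A < C

Comparing growth rates:
D = n^(1/3) is O(n^(1/3))
B = n + 100 is O(n)
A = n² log(n) is O(n² log n)
C = 4ⁿ is O(4ⁿ)

Therefore, the order from slowest to fastest is: D < B < A < C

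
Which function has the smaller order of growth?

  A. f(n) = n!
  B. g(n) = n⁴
B

f(n) = n! is O(n!), while g(n) = n⁴ is O(n⁴).
Since O(n⁴) grows slower than O(n!), g(n) is dominated.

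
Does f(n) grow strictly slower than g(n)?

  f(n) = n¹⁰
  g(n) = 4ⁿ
True

f(n) = n¹⁰ is O(n¹⁰), and g(n) = 4ⁿ is O(4ⁿ).
Since O(n¹⁰) grows strictly slower than O(4ⁿ), f(n) = o(g(n)) is true.
This means lim(n→∞) f(n)/g(n) = 0.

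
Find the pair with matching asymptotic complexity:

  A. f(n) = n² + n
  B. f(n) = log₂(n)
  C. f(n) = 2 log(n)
B and C

Examining each function:
  A. n² + n is O(n²)
  B. log₂(n) is O(log n)
  C. 2 log(n) is O(log n)

Functions B and C both have the same complexity class.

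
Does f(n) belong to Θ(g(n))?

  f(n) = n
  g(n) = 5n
True

f(n) = n and g(n) = 5n are both O(n).
Since they have the same asymptotic growth rate, f(n) = Θ(g(n)) is true.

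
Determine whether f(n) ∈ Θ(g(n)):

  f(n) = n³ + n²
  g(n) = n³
True

f(n) = n³ + n² and g(n) = n³ are both O(n³).
Since they have the same asymptotic growth rate, f(n) = Θ(g(n)) is true.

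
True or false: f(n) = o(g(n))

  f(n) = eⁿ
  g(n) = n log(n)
False

f(n) = eⁿ is O(eⁿ), and g(n) = n log(n) is O(n log n).
Since O(eⁿ) grows faster than or equal to O(n log n), f(n) = o(g(n)) is false.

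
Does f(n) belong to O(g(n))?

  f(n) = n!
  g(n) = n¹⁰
False

f(n) = n! is O(n!), and g(n) = n¹⁰ is O(n¹⁰).
Since O(n!) grows faster than O(n¹⁰), f(n) = O(g(n)) is false.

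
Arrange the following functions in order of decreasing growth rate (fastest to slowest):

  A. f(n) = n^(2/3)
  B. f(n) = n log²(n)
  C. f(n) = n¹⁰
C > B > A

Comparing growth rates:
C = n¹⁰ is O(n¹⁰)
B = n log²(n) is O(n log² n)
A = n^(2/3) is O(n^(2/3))

Therefore, the order from fastest to slowest is: C > B > A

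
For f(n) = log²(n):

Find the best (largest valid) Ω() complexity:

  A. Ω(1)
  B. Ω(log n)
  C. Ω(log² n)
C

f(n) = log²(n) is Ω(log² n).
All listed options are valid Big-Ω bounds (lower bounds),
but Ω(log² n) is the tightest (largest valid bound).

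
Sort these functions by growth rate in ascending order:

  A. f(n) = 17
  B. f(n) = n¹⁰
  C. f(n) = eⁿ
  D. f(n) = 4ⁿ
A < B < C < D

Comparing growth rates:
A = 17 is O(1)
B = n¹⁰ is O(n¹⁰)
C = eⁿ is O(eⁿ)
D = 4ⁿ is O(4ⁿ)

Therefore, the order from slowest to fastest is: A < B < C < D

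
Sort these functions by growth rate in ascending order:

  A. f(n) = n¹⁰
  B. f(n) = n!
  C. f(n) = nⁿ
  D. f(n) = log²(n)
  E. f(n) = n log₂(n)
D < E < A < B < C

Comparing growth rates:
D = log²(n) is O(log² n)
E = n log₂(n) is O(n log n)
A = n¹⁰ is O(n¹⁰)
B = n! is O(n!)
C = nⁿ is O(nⁿ)

Therefore, the order from slowest to fastest is: D < E < A < B < C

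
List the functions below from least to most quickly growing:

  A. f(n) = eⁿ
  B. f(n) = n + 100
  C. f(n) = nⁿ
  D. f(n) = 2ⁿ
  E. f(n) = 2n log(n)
B < E < D < A < C

Comparing growth rates:
B = n + 100 is O(n)
E = 2n log(n) is O(n log n)
D = 2ⁿ is O(2ⁿ)
A = eⁿ is O(eⁿ)
C = nⁿ is O(nⁿ)

Therefore, the order from slowest to fastest is: B < E < D < A < C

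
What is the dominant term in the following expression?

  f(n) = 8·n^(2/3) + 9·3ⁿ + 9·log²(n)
9·3ⁿ

Looking at each term:
  - 8·n^(2/3) is O(n^(2/3))
  - 9·3ⁿ is O(3ⁿ)
  - 9·log²(n) is O(log² n)

The term 9·3ⁿ (O(3ⁿ)) grows fastest and dominates all others.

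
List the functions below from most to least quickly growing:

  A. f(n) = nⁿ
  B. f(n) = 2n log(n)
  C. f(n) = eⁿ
A > C > B

Comparing growth rates:
A = nⁿ is O(nⁿ)
C = eⁿ is O(eⁿ)
B = 2n log(n) is O(n log n)

Therefore, the order from fastest to slowest is: A > C > B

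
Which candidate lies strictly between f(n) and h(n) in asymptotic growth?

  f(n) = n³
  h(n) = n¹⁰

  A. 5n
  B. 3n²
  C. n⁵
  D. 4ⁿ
C

We need g(n) with n³ = o(g(n)) and g(n) = o(n¹⁰), i.e. O(n³) ≺ g ≺ O(n¹⁰).
Check each option:
  A. 5n — O(n) does not grow strictly faster than f(n)
  B. 3n² — O(n²) does not grow strictly faster than f(n)
  C. n⁵ — O(n⁵) is strictly between O(n³) and O(n¹⁰) ✓
  D. 4ⁿ — O(4ⁿ) does not grow strictly slower than h(n)

Only option C (n⁵) lies strictly between.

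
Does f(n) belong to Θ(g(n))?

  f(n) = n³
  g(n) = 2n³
True

f(n) = n³ and g(n) = 2n³ are both O(n³).
Since they have the same asymptotic growth rate, f(n) = Θ(g(n)) is true.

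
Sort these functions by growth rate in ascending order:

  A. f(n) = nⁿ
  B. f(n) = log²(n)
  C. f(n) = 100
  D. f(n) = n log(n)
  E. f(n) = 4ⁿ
C < B < D < E < A

Comparing growth rates:
C = 100 is O(1)
B = log²(n) is O(log² n)
D = n log(n) is O(n log n)
E = 4ⁿ is O(4ⁿ)
A = nⁿ is O(nⁿ)

Therefore, the order from slowest to fastest is: C < B < D < E < A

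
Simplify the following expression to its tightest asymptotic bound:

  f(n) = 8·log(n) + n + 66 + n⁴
Θ(n⁴)

Order the terms by growth rate: 66 ≺ 8·log(n) ≺ n ≺ n⁴.
The fastest-growing term n⁴ dominates as n → ∞; dropping its constant factor gives Θ(n⁴).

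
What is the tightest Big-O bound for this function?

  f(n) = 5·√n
O(√n)

The dominant term in 5·√n is 5·√n, which is Θ(√n).
Constants are absorbed, so the tightest bound is O(√n).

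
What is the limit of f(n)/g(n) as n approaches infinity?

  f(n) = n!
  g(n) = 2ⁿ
∞

Since n! (O(n!)) grows faster than 2ⁿ (O(2ⁿ)),
the ratio f(n)/g(n) → ∞ as n → ∞.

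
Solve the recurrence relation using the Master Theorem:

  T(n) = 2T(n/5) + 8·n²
Θ(n²)

Master Theorem: a = 2, b = 5, f(n) = 8·n².
Compute the critical exponent d = log₅(2) = 0.431.
Compare f(n) = Θ(n²) against n^d:
  k = 2 > d = 0.431, so f(n) = Ω(n^(d+ε)) — Case 3.
  Regularity: a·(n/b)^2/n^2 = a/b^2 = 2/25 < 1 ✓.
  The top-level work dominates: T(n) = Θ(f(n)) = Θ(n²).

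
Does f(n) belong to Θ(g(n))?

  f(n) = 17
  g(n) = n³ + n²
False

f(n) = 17 is O(1), and g(n) = n³ + n² is O(n³).
Since they have different growth rates, f(n) = Θ(g(n)) is false.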